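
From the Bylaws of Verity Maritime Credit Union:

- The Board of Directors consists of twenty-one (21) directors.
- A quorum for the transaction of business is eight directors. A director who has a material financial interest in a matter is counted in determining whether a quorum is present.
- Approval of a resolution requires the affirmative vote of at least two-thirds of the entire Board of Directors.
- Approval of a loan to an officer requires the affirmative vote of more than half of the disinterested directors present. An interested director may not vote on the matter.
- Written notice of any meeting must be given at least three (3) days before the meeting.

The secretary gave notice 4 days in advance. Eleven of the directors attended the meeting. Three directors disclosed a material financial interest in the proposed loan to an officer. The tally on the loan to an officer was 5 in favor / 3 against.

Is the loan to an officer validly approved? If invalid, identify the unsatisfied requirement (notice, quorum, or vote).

Notice: 4 days given; 3 required (4 ≥ 3). Satisfied.
Quorum: 11 present (interested directors count toward quorum); quorum is 8. Satisfied.
Vote: the loan to an officer requires a majority of the disinterested directors present (11 − 3 = 8). A majority of 8 is 5, so 5 affirmative votes are needed; 5 voted in favor. Satisfied.

Valid — all requirements satisfied.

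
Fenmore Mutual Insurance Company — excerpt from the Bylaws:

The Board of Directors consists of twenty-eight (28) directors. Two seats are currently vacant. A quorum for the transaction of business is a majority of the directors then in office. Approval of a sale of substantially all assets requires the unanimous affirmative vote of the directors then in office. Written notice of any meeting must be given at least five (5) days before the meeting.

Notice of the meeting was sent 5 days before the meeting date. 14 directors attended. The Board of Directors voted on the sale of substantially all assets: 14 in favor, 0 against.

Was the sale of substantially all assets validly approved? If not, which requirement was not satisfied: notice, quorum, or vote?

Invalid — vote requirement not satisfied.

Notice: 5 days given; 5 required (5 ≥ 5). Satisfied.
Quorum: 14 present; quorum is 14. Satisfied.
Vote: the sale of substantially all assets requires the unanimous vote of the directors then in office (26). Unanimous means all 26, so 26 affirmative votes are needed; 14 voted in favor. Not satisfied.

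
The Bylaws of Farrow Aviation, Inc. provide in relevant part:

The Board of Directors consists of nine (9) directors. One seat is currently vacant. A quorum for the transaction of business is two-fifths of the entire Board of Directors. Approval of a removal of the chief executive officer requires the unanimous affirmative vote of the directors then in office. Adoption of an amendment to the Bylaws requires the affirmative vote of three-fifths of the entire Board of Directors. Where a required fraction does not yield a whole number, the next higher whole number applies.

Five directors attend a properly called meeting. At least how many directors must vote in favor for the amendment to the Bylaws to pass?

6

The amendment to the Bylaws requires three-fifths of the entire Board of Directors (9).
3/5 of 9 = 5.40, rounded up to 6.
(Only 5 can vote, so the amendment to the Bylaws cannot pass at this meeting, but the required vote is still 6.)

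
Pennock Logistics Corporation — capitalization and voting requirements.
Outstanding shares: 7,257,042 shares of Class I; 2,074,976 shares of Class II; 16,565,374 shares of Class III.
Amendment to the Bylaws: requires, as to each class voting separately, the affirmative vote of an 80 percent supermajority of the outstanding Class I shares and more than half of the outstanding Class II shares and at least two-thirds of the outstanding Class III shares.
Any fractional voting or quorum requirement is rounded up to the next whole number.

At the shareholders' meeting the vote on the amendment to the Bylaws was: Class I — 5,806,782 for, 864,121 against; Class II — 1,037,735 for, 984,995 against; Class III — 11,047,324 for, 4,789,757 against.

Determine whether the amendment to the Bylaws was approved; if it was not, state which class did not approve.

Class I: 4/5 of 7257042 = 5805633.60, rounded up to 5805634; 5,805,634 required, 5,806,782 in favor — approved.
Class II: a majority of 2074976 is 1037489; 1,037,489 required, 1,037,735 in favor — approved.
Class III: 2/3 of 16565374 = 11043582.67, rounded up to 11043583; 11,043,583 required, 11,047,324 in favor — approved.

Approved — every class gave the required vote.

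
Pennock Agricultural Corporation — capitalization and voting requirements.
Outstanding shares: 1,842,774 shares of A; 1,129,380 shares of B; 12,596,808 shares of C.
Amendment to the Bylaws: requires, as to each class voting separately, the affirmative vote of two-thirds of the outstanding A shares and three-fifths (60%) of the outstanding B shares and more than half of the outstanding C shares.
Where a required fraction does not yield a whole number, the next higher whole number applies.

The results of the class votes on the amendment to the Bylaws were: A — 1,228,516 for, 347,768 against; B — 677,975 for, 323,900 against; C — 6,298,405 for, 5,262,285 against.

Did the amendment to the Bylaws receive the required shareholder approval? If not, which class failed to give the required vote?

A: 2/3 of 1842774 = 1228516; 1,228,516 required, 1,228,516 in favor — approved.
B: 3/5 of 1129380 = 677628; 677,628 required, 677,975 in favor — approved.
C: a majority of 12596808 is 6298405; 6,298,405 required, 6,298,405 in favor — approved.

Approved — every class gave the required vote.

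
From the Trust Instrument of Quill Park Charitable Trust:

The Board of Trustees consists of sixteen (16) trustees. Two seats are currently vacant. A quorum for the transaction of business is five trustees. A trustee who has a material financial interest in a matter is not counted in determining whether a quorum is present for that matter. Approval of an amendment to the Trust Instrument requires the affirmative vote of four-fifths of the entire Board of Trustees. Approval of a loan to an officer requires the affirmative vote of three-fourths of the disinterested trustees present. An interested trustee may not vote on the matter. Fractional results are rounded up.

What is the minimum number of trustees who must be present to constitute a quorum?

The quorum is fixed at 5.

5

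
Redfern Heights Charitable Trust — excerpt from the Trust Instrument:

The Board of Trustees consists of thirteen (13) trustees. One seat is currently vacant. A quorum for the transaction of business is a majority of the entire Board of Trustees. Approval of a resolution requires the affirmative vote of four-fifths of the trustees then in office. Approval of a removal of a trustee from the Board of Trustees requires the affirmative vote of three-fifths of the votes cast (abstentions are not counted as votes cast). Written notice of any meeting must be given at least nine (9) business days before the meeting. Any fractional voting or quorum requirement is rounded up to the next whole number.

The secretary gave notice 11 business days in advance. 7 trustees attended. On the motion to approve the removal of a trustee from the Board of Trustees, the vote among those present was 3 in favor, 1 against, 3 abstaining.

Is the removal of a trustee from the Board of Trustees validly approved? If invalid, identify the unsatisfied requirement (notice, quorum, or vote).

Valid — all requirements satisfied.

Notice: 11 business days given; 9 required (11 ≥ 9). Satisfied.
Quorum: 7 present; quorum is 7. Satisfied.
Vote: the removal of a trustee from the Board of Trustees requires three-fifths of the votes cast (7 present − 3 abstaining = 4). 3/5 of 4 = 2.40, rounded up to 3, so 3 affirmative votes are needed; 3 voted in favor. Satisfied.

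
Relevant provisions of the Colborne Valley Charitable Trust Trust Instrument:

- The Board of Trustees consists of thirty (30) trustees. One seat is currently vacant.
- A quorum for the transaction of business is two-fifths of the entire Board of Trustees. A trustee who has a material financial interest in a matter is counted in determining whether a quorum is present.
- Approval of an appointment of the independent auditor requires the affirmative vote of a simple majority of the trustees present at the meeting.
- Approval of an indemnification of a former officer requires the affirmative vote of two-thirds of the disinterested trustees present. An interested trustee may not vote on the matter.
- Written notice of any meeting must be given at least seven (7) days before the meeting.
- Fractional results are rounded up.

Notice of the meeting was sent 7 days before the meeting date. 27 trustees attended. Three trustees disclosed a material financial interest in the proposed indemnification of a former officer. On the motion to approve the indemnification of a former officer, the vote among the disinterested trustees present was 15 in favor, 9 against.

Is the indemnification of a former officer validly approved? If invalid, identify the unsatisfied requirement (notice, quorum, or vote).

Invalid — vote requirement not satisfied.

Notice: 7 days given; 7 required (7 ≥ 7). Satisfied.
Quorum: 27 present (interested trustees count toward quorum); quorum is 12. Satisfied.
Vote: the indemnification of a former officer requires two-thirds of the disinterested trustees present (27 − 3 = 24). 2/3 of 24 = 16, so 16 affirmative votes are needed; 15 voted in favor. Not satisfied.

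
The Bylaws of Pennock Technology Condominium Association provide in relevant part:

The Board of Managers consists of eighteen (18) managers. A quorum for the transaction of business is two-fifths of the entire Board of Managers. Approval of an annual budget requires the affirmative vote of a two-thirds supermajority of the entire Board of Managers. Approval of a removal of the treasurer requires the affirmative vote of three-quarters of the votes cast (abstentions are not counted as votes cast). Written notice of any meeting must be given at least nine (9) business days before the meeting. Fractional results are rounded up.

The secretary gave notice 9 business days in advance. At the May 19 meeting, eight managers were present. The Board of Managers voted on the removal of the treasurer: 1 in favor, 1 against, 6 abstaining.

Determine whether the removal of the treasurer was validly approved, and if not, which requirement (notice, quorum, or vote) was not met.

Notice: 9 business days given; 9 required (9 ≥ 9). Satisfied.
Quorum: 8 present; quorum is 8. Satisfied.
Vote: the removal of the treasurer requires three-fourths of the votes cast (8 present − 6 abstaining = 2). 3/4 of 2 = 1.50, rounded up to 2, so 2 affirmative votes are needed; 1 voted in favor. Not satisfied.

Invalid — vote requirement not satisfied.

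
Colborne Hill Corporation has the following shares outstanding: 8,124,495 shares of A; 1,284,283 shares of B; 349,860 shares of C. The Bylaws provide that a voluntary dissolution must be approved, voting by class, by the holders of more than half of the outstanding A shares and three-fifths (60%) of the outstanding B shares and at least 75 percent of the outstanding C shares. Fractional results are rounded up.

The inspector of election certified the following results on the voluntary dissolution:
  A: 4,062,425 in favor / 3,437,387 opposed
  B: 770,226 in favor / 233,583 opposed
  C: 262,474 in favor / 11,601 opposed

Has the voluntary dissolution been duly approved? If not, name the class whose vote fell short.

Not approved — the B shares did not give the required vote.

A: a majority of 8124495 is 4062248; 4,062,248 required, 4,062,425 in favor — approved.
B: 3/5 of 1284283 = 770569.80, rounded up to 770570; 770,570 required, 770,226 in favor — not approved.
C: 3/4 of 349860 = 262395; 262,395 required, 262,474 in favor — approved.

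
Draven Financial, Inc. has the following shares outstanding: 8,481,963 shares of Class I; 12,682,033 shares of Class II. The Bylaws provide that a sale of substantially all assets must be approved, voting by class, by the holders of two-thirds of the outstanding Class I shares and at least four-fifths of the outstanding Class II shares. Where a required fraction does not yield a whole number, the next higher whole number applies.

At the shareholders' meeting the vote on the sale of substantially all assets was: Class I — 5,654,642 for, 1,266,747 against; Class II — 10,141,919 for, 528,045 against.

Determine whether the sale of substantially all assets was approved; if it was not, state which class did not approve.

Class I: 2/3 of 8481963 = 5654642; 5,654,642 required, 5,654,642 in favor — approved.
Class II: 4/5 of 12682033 = 10145626.40, rounded up to 10145627; 10,145,627 required, 10,141,919 in favor — not approved.

Not approved — the Class II shares did not give the required vote.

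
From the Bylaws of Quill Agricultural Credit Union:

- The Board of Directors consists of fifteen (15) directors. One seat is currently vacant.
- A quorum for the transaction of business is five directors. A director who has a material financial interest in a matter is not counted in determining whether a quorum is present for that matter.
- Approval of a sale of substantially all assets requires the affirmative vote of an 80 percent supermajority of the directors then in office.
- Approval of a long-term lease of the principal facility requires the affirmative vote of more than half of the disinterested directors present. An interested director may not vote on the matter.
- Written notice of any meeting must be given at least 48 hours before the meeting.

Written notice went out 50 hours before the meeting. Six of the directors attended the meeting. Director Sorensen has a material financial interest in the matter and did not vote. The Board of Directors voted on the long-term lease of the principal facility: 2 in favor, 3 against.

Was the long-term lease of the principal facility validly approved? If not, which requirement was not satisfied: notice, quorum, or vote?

Invalid — vote requirement not satisfied.

Notice: 50 hours given; 48 required (50 ≥ 48). Satisfied.
Quorum: 6 present, but the 1 interested director does not count, leaving 5. Quorum is 5. Satisfied.
Vote: the long-term lease of the principal facility requires a majority of the disinterested directors present (6 − 1 = 5). A majority of 5 is 3, so 3 affirmative votes are needed; 2 voted in favor. Not satisfied.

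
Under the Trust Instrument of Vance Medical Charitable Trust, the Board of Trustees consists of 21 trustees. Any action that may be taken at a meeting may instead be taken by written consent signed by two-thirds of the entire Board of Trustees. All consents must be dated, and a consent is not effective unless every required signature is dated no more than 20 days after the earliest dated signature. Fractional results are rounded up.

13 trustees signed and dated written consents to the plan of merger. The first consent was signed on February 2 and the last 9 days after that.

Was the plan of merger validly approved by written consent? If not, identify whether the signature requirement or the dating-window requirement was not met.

Signatures required: two-thirds of 21 — 2/3 of 21 = 14, so 14 needed; 13 signed. Insufficient.
Dating window: the latest signature is 9 days after the earliest; the limit is 20 days. Within the window.

Not effective — insufficient signatures.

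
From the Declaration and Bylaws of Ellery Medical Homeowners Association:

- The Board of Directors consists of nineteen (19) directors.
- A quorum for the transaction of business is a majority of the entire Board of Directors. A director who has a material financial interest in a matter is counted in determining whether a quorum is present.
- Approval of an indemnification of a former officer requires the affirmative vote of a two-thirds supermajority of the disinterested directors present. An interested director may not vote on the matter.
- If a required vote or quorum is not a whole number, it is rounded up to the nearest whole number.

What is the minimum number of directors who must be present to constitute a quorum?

A majority of 19 is 10.

10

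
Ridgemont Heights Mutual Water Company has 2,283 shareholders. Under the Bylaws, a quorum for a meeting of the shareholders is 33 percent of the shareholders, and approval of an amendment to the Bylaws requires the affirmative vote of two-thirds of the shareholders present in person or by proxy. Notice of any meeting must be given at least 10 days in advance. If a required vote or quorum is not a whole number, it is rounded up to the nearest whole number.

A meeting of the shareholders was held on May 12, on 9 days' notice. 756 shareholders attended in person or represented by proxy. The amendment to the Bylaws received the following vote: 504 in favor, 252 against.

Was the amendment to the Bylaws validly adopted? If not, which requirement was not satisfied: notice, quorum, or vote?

Notice: 9 days given; 10 required. Not satisfied.
Quorum: 33% of 2,283 = 753.39, rounded up to 754; 756 present. Satisfied.
Vote: requires two-thirds of those present (756); 2/3 of 756 = 504, so 504 needed; 504 in favor. Satisfied.

Invalid — notice requirement not satisfied.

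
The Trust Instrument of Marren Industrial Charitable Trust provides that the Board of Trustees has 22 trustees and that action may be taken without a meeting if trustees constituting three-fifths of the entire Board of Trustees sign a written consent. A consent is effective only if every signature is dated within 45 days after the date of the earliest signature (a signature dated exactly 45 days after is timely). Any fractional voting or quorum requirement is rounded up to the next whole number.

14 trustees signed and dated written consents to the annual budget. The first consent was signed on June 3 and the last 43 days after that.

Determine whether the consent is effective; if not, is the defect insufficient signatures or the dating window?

Effective — both the signature and dating-window requirements are satisfied.

Signatures required: three-fifths of 22 — 3/5 of 22 = 13.20, rounded up to 14, so 14 needed; 14 signed. Sufficient.
Dating window: the latest signature is 43 days after the earliest; the limit is 45 days. Within the window.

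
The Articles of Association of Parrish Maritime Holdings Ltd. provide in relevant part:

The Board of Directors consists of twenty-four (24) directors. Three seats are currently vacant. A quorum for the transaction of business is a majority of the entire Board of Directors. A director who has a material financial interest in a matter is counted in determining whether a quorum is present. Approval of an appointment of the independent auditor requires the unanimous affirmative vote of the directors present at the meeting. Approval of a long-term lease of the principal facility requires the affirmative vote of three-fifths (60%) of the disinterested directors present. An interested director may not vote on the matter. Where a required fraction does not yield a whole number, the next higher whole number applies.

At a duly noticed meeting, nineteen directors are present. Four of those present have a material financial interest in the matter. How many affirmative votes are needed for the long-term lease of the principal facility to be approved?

The long-term lease of the principal facility requires three-fifths of the disinterested directors present (19 − 4 = 15).
3/5 of 15 = 9.

9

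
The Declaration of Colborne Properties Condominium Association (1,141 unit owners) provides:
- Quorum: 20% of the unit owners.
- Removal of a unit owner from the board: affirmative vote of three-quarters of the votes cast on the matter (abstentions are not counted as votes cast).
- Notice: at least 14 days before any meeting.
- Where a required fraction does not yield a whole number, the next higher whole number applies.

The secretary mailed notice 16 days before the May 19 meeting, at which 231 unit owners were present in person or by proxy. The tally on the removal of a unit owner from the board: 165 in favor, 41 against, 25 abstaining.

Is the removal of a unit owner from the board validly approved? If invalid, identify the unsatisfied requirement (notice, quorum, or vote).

Valid — all requirements satisfied.

Notice: 16 days given; 14 required. Satisfied.
Quorum: 20% of 1,141 = 228.20, rounded up to 229; 231 present. Satisfied.
Vote: requires three-fourths of the votes cast (231 − 25 abstaining = 206); 3/4 of 206 = 154.50, rounded up to 155, so 155 needed; 165 in favor. Satisfied.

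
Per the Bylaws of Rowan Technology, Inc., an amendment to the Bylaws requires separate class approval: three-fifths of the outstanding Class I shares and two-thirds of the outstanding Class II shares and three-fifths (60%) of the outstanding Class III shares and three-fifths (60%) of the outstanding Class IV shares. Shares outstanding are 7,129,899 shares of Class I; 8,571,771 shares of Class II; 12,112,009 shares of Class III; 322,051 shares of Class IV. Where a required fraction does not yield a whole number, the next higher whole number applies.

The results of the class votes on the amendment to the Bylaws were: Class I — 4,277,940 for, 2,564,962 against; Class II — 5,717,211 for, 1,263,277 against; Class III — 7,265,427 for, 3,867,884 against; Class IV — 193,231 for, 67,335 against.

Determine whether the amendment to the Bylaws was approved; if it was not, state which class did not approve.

Not approved — the Class III shares did not give the required vote.

Class I: 3/5 of 7129899 = 4277939.40, rounded up to 4277940; 4,277,940 required, 4,277,940 in favor — approved.
Class II: 2/3 of 8571771 = 5714514; 5,714,514 required, 5,717,211 in favor — approved.
Class III: 3/5 of 12112009 = 7267205.40, rounded up to 7267206; 7,267,206 required, 7,265,427 in favor — not approved.
Class IV: 3/5 of 322051 = 193230.60, rounded up to 193231; 193,231 required, 193,231 in favor — approved.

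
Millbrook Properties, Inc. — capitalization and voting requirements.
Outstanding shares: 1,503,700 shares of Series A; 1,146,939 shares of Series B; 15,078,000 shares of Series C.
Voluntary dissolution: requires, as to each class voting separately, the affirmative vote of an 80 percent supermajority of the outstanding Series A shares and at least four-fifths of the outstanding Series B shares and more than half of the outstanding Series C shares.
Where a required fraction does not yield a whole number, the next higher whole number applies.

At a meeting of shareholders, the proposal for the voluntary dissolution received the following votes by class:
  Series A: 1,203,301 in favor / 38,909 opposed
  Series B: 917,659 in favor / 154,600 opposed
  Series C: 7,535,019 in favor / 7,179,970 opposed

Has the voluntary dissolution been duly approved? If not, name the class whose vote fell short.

Series A: 4/5 of 1503700 = 1202960; 1,202,960 required, 1,203,301 in favor — approved.
Series B: 4/5 of 1146939 = 917551.20, rounded up to 917552; 917,552 required, 917,659 in favor — approved.
Series C: a majority of 15078000 is 7539001; 7,539,001 required, 7,535,019 in favor — not approved.

Not approved — the Series C shares did not give the required vote.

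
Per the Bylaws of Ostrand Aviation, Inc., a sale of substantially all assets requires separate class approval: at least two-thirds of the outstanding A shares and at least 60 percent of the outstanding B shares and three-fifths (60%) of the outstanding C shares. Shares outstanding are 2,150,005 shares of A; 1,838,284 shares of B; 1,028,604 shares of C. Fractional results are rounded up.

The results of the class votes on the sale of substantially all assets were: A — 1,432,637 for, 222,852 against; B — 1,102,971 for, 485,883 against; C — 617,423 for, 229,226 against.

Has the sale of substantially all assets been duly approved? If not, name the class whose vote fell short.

A: 2/3 of 2150005 = 1433336.67, rounded up to 1433337; 1,433,337 required, 1,432,637 in favor — not approved.
B: 3/5 of 1838284 = 1102970.40, rounded up to 1102971; 1,102,971 required, 1,102,971 in favor — approved.
C: 3/5 of 1028604 = 617162.40, rounded up to 617163; 617,163 required, 617,423 in favor — approved.

Not approved — the A shares did not give the required vote.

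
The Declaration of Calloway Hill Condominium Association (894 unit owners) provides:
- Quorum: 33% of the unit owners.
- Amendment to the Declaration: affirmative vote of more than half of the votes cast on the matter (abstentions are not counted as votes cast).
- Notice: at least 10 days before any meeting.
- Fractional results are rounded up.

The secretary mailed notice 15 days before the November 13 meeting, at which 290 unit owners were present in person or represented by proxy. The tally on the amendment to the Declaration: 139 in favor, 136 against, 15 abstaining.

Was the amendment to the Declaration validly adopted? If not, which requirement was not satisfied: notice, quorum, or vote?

Invalid — quorum requirement not satisfied.

Notice: 15 days given; 10 required. Satisfied.
Quorum: 33% of 894 = 295.02, rounded up to 296; 290 present. Not satisfied.
Vote: requires a majority of the votes cast (290 − 15 abstaining = 275); a majority of 275 is 138, so 138 needed; 139 in favor. Satisfied.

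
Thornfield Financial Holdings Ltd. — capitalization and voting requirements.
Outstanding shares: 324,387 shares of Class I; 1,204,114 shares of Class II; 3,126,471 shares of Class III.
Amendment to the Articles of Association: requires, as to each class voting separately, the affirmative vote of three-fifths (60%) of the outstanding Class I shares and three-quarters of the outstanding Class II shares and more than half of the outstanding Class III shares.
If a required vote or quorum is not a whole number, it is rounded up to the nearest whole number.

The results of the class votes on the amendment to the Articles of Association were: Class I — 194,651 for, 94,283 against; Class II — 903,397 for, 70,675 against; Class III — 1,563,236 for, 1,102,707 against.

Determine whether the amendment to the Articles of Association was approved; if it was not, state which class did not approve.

Approved — every class gave the required vote.

Class I: 3/5 of 324387 = 194632.20, rounded up to 194633; 194,633 required, 194,651 in favor — approved.
Class II: 3/4 of 1204114 = 903085.50, rounded up to 903086; 903,086 required, 903,397 in favor — approved.
Class III: a majority of 3126471 is 1563236; 1,563,236 required, 1,563,236 in favor — approved.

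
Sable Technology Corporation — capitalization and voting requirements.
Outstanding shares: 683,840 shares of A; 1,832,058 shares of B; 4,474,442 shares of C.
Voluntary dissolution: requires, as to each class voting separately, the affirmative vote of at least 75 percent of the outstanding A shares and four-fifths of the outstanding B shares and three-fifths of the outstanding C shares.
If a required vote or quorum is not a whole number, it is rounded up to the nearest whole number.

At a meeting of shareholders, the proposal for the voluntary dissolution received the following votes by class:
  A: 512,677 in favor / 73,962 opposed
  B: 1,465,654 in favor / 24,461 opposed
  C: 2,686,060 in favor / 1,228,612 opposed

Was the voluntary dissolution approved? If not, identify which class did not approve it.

Not approved — the A shares did not give the required vote.

A: 3/4 of 683840 = 512880; 512,880 required, 512,677 in favor — not approved.
B: 4/5 of 1832058 = 1465646.40, rounded up to 1465647; 1,465,647 required, 1,465,654 in favor — approved.
C: 3/5 of 4474442 = 2684665.20, rounded up to 2684666; 2,684,666 required, 2,686,060 in favor — approved.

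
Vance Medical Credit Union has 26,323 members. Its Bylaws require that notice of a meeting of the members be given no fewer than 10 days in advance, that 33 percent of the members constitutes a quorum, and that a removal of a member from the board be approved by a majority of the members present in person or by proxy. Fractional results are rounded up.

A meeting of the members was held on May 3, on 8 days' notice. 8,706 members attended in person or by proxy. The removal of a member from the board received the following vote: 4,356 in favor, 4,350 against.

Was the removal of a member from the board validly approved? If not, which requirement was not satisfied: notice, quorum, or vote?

Invalid — notice requirement not satisfied.

Notice: 8 days given; 10 required. Not satisfied.
Quorum: 33% of 26,323 = 8,686.59, rounded up to 8,687; 8,706 present. Satisfied.
Vote: requires a majority of those present (8,706); a majority of 8706 is 4354, so 4,354 needed; 4,356 in favor. Satisfied.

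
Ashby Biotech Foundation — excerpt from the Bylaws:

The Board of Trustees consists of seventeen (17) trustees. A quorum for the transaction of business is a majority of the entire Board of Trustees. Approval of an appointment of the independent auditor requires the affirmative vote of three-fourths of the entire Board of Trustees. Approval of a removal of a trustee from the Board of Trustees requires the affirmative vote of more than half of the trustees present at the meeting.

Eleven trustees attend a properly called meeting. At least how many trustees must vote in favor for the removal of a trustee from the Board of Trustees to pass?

The removal of a trustee from the Board of Trustees requires a majority of the trustees present (11).
A majority of 11 is 6.

6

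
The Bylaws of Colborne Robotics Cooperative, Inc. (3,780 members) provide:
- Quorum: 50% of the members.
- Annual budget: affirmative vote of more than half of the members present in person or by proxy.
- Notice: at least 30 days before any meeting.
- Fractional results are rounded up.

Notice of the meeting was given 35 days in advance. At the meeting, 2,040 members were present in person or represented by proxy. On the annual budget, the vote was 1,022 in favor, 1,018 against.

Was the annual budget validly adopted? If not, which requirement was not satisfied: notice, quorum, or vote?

Notice: 35 days given; 30 required. Satisfied.
Quorum: 50% of 3,780 = 1,890; 2,040 present. Satisfied.
Vote: requires a majority of those present (2,040); a majority of 2040 is 1021, so 1,021 needed; 1,022 in favor. Satisfied.

Valid — all requirements satisfied.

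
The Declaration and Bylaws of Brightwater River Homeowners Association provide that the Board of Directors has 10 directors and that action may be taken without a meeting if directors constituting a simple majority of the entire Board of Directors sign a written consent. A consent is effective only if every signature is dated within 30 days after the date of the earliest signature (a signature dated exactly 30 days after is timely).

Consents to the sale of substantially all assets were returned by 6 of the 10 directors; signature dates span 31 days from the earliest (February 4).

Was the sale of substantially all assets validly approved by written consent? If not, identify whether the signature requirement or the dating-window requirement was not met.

Not effective — dating-window requirement not satisfied.

Signatures required: a simple majority of 10 — a majority of 10 is 6, so 6 needed; 6 signed. Sufficient.
Dating window: the latest signature is 31 days after the earliest; the limit is 30 days. Outside the window.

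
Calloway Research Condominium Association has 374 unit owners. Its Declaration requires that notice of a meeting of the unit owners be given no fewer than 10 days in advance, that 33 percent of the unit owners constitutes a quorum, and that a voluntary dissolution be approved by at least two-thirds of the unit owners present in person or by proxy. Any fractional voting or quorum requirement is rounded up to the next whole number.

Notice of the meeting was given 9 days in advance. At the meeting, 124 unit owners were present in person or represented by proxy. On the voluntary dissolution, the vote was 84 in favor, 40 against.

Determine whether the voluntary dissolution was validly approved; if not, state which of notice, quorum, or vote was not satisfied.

Notice: 9 days given; 10 required. Not satisfied.
Quorum: 33% of 374 = 123.42, rounded up to 124; 124 present. Satisfied.
Vote: requires two-thirds of those present (124); 2/3 of 124 = 82.67, rounded up to 83, so 83 needed; 84 in favor. Satisfied.

Invalid — notice requirement not satisfied.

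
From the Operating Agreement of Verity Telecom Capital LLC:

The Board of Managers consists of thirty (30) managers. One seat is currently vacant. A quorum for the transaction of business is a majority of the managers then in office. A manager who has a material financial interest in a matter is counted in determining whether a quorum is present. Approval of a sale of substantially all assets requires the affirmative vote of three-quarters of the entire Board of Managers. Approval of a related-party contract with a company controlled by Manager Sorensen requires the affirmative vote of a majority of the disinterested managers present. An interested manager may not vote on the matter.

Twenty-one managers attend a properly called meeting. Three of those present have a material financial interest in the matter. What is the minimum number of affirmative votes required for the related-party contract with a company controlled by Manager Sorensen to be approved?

10

The related-party contract with a company controlled by Manager Sorensen requires a majority of the disinterested managers present (21 − 3 = 18).
A majority of 18 is 10.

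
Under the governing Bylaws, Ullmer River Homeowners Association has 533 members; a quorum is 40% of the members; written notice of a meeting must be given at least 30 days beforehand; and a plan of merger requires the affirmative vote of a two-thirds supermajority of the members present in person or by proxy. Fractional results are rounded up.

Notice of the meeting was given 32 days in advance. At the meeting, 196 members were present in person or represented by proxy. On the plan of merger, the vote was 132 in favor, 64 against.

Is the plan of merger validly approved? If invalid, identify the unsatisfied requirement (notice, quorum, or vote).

Invalid — quorum requirement not satisfied.

Notice: 32 days given; 30 required. Satisfied.
Quorum: 40% of 533 = 213.20, rounded up to 214; 196 present. Not satisfied.
Vote: requires two-thirds of those present (196); 2/3 of 196 = 130.67, rounded up to 131, so 131 needed; 132 in favor. Satisfied.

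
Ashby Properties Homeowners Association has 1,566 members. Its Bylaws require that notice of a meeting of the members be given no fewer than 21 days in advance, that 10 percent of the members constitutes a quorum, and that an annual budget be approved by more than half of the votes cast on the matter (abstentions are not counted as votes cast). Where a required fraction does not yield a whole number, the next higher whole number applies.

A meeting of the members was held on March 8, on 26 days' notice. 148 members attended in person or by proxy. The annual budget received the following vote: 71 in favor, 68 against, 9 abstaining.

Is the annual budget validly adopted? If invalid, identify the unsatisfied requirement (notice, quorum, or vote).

Notice: 26 days given; 21 required. Satisfied.
Quorum: 10% of 1,566 = 156.60, rounded up to 157; 148 present. Not satisfied.
Vote: requires a majority of the votes cast (148 − 9 abstaining = 139); a majority of 139 is 70, so 70 needed; 71 in favor. Satisfied.

Invalid — quorum requirement not satisfied.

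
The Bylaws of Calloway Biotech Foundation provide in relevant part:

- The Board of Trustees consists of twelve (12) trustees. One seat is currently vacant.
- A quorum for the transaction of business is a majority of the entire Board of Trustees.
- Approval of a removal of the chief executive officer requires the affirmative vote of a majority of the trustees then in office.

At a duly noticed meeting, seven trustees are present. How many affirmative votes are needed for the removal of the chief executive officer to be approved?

6

The removal of the chief executive officer requires a majority of the trustees then in office (11).
A majority of 11 is 6.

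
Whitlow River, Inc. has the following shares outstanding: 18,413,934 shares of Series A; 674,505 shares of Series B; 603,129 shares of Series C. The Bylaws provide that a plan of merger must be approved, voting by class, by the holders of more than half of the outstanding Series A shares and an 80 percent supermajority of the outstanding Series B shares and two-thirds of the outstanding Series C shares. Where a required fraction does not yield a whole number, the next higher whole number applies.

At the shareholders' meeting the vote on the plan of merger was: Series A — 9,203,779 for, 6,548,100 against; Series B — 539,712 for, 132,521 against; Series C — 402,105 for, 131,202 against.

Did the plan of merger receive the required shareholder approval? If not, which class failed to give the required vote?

Not approved — the Series A shares did not give the required vote.

Series A: a majority of 18413934 is 9206968; 9,206,968 required, 9,203,779 in favor — not approved.
Series B: 4/5 of 674505 = 539604; 539,604 required, 539,712 in favor — approved.
Series C: 2/3 of 603129 = 402086; 402,086 required, 402,105 in favor — approved.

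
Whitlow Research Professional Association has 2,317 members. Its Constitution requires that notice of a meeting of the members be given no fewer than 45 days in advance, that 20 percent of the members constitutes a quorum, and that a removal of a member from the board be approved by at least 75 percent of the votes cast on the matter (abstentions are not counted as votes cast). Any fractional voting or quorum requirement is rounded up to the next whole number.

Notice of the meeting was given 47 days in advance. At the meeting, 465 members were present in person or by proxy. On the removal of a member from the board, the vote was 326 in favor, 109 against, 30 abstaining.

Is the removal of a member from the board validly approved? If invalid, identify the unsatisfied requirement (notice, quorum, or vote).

Invalid — vote requirement not satisfied.

Notice: 47 days given; 45 required. Satisfied.
Quorum: 20% of 2,317 = 463.40, rounded up to 464; 465 present. Satisfied.
Vote: requires three-fourths of the votes cast (465 − 30 abstaining = 435); 3/4 of 435 = 326.25, rounded up to 327, so 327 needed; 326 in favor. Not satisfied.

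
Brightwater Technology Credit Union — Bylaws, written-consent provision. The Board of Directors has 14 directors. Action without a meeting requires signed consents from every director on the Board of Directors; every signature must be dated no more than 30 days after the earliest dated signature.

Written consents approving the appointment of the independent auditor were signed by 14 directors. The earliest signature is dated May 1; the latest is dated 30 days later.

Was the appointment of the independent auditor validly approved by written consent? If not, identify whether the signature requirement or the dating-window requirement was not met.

Effective — both the signature and dating-window requirements are satisfied.

Signatures required: every one of 14 — unanimous means all 14, so 14 needed; 14 signed. Sufficient.
Dating window: the latest signature is 30 days after the earliest; the limit is 30 days. Within the window.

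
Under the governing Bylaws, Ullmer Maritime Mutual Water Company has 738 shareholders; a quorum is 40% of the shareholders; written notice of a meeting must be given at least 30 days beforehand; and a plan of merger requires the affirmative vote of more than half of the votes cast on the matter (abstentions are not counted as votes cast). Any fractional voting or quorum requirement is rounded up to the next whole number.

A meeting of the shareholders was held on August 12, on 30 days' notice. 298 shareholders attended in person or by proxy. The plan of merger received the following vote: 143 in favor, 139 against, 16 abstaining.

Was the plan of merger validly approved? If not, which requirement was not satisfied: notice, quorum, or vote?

Valid — all requirements satisfied.

Notice: 30 days given; 30 required. Satisfied.
Quorum: 40% of 738 = 295.20, rounded up to 296; 298 present. Satisfied.
Vote: requires a majority of the votes cast (298 − 16 abstaining = 282); a majority of 282 is 142, so 142 needed; 143 in favor. Satisfied.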